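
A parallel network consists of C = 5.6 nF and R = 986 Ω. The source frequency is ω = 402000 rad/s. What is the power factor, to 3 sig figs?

X_C = 1/(ωC) = 444 Ω
Parallel: admittances add. Y = 1/R + jωC
Y = (0.00101 + j0.00225) S
|Y| = 0.00247 S → |Z| = 1/|Y| = 405 Ω, ∠Z = −∠Y = -65.7°
cos φ = cos(-65.7°) = 0.411

0.411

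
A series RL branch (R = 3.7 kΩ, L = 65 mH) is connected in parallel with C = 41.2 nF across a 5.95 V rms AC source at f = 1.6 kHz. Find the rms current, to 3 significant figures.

ω = 2πf = 10050 rad/s
X_L = ωL = 653 Ω
X_C = 1/(ωC) = 2410 Ω
Branch 1 (R+jX_L): Z₁ = 3700 + j653 Ω, |Z₁| = 3760 Ω
Branch 2 (−jX_C): Z₂ = −j2410 Ω
Parallel: Z = Z₁Z₂/(Z₁+Z₂), |Z| = 2210 Ω, ∠Z = -54.5°
I = V/|Z| = 5.95/2210 = 2.69 mA

2.69 mA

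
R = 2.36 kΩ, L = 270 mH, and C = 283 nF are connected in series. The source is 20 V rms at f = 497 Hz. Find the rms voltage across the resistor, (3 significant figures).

19.9 V

ω = 2πf = 3123 rad/s
X_L = ωL = 843 Ω
X_C = 1/(ωC) = 1130 Ω
Net reactance X = X_L − X_C = -288 Ω
Z = 2360 − j288 Ω
|Z| = √(2360² + 288²) = 2380 Ω
I = V/|Z| = 8.41 mA
V_R = I·|Z_R| = 0.00841 × 2360 = 19.9 V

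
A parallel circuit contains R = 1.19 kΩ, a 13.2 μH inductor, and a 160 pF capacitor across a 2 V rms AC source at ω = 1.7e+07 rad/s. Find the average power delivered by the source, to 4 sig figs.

3.361 mW

X_L = ωL = 224.4 Ω
X_C = 1/(ωC) = 367.6 Ω
Parallel: admittances add. Y = 1/R + 1/(jωL) + jωC
Y = (0.0008403 − j0.001736) S
|Y| = 0.001929 S → |Z| = 1/|Y| = 518.4 Ω, ∠Z = −∠Y = 64.17°
I = V/|Z| = 3.858 mA
P = VI cos φ = 2 × 0.003858 × cos(64.17°) = 3.361 mW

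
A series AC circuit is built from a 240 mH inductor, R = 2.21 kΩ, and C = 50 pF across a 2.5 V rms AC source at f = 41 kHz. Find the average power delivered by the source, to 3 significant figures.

54.2 μW

ω = 2πf = 257600 rad/s
X_L = ωL = 61800 Ω
X_C = 1/(ωC) = 77600 Ω
Net reactance X = X_L − X_C = -15800 Ω
Z = 2210 − j15800 Ω
|Z| = √(2210² + 15800²) = 16000 Ω
∠Z = arctan(-15800/2210) = -82.0°
I = V/|Z| = 157 μA
P = VI cos φ = 2.5 × 0.000157 × cos(-82.0°) = 54.2 μW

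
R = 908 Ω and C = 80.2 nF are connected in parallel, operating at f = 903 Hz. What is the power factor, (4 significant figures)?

0.9242

ω = 2πf = 5674 rad/s
X_C = 1/(ωC) = 2198 Ω
Parallel: admittances add. Y = 1/R + jωC
Y = (0.001101 + j0.0004550) S
|Y| = 0.001192 S → |Z| = 1/|Y| = 839.2 Ω, ∠Z = −∠Y = -22.45°
cos φ = cos(-22.45°) = 0.9242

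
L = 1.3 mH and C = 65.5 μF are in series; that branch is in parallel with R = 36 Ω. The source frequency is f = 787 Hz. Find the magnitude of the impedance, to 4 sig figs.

ω = 2πf = 4945 rad/s
X_L = ωL = 6.428 Ω
X_C = 1/(ωC) = 3.087 Ω
Branch 1: Z₁ = R = 36.00 Ω
Branch 2 (series LC): Z₂ = j(X_L − X_C) = j3.341 Ω
Parallel: Z = Z₁Z₂/(Z₁+Z₂), |Z| = 3.327 Ω, ∠Z = 84.70°

3.327 Ω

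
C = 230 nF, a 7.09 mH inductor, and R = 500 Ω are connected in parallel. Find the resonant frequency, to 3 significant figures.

3.94 kHz

ω₀ = 1/√(LC) = 1/√(0.00709 × 2.3e-07) = 24760 rad/s
f₀ = ω₀/(2π) = 3.94 kHz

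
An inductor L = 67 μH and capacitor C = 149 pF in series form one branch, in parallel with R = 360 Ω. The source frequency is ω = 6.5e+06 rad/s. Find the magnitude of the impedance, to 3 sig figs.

X_L = ωL = 436 Ω
X_C = 1/(ωC) = 1030 Ω
Branch 1: Z₁ = R = 360 Ω
Branch 2 (series LC): Z₂ = j(X_L − X_C) = −j597 Ω
Parallel: Z = Z₁Z₂/(Z₁+Z₂), |Z| = 308 Ω, ∠Z = -31.1°

308 Ω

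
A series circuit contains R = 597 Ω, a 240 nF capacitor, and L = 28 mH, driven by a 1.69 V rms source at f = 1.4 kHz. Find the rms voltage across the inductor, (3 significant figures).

0.652 V

ω = 2πf = 8796 rad/s
X_L = ωL = 246 Ω
X_C = 1/(ωC) = 474 Ω
Net reactance X = X_L − X_C = -227 Ω
Z = 597 − j227 Ω
|Z| = √(597² + 227²) = 639 Ω
I = V/|Z| = 2.65 mA
V_L = I·|Z_L| = 0.00265 × 246 = 0.652 V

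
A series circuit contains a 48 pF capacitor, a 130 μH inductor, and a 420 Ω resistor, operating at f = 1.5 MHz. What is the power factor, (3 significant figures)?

0.392

ω = 2πf = 9.425e+06 rad/s
X_L = ωL = 1230 Ω
X_C = 1/(ωC) = 2210 Ω
Net reactance X = X_L − X_C = -985 Ω
Z = 420 − j985 Ω
|Z| = √(420² + 985²) = 1070 Ω
∠Z = arctan(-985/420) = -66.9°
cos φ = cos(-66.9°) = 0.392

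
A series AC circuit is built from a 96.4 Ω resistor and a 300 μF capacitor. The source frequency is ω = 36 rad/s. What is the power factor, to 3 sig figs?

0.721

X_C = 1/(ωC) = 92.6 Ω
Z = 96.4 − j92.6 Ω
|Z| = √(96.4² + 92.6²) = 134 Ω
∠Z = arctan(-92.6/96.4) = -43.8°
cos φ = cos(-43.8°) = 0.721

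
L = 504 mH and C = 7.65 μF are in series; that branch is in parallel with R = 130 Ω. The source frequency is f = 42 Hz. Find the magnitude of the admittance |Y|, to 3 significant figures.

ω = 2πf = 263.9 rad/s
X_L = ωL = 133 Ω
X_C = 1/(ωC) = 495 Ω
Branch 1: Z₁ = R = 130 Ω
Branch 2 (series LC): Z₂ = j(X_L − X_C) = −j362 Ω
Parallel: Z = Z₁Z₂/(Z₁+Z₂), |Z| = 122 Ω, ∠Z = -19.7°
|Y| = 1/|Z| = 8.17 mS

8.17 mS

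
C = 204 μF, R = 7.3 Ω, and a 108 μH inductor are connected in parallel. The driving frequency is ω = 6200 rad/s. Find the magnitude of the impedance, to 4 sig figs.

X_L = ωL = 0.6696 Ω
X_C = 1/(ωC) = 0.7906 Ω
Parallel: admittances add. Y = 1/R + 1/(jωL) + jωC
Y = (0.1370 − j0.2286) S
|Y| = 0.2665 S → |Z| = 1/|Y| = 3.752 Ω, ∠Z = −∠Y = 59.07°

3.752 Ω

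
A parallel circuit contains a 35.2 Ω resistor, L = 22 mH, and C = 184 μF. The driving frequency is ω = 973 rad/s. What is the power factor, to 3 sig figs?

X_L = ωL = 21.4 Ω
X_C = 1/(ωC) = 5.59 Ω
Parallel: admittances add. Y = 1/R + 1/(jωL) + jωC
Y = (0.0284 + j0.132) S
|Y| = 0.135 S → |Z| = 1/|Y| = 7.39 Ω, ∠Z = −∠Y = -77.9°
cos φ = cos(-77.9°) = 0.210

0.210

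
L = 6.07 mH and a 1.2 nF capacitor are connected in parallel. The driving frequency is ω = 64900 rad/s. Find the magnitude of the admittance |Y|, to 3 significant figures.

2.46 mS

X_L = ωL = 394 Ω
X_C = 1/(ωC) = 12800 Ω
Parallel: admittances add. Y = 1/(jωL) + jωC
Y = (0 − j0.00246) S
|Y| = 0.00246 S → |Z| = 1/|Y| = 406 Ω, ∠Z = −∠Y = 90.0°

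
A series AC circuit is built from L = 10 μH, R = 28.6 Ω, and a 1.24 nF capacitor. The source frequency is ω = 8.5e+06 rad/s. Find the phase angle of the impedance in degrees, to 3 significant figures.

X_L = ωL = 85.0 Ω
X_C = 1/(ωC) = 94.9 Ω
Net reactance X = X_L − X_C = -9.88 Ω
Z = 28.6 − j9.88 Ω
|Z| = √(28.6² + 9.88²) = 30.3 Ω
∠Z = arctan(-9.88/28.6) = -19.1°

-19.1°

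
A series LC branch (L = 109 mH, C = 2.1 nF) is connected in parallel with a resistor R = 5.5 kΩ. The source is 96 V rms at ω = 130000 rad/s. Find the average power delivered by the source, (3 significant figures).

1.68 W

X_L = ωL = 14200 Ω
X_C = 1/(ωC) = 3660 Ω
Branch 1: Z₁ = R = 5500 Ω
Branch 2 (series LC): Z₂ = j(X_L − X_C) = j10500 Ω
Parallel: Z = Z₁Z₂/(Z₁+Z₂), |Z| = 4870 Ω, ∠Z = 27.6°
I = V/|Z| = 19.7 mA
P = VI cos φ = 96 × 0.0197 × cos(27.6°) = 1.68 W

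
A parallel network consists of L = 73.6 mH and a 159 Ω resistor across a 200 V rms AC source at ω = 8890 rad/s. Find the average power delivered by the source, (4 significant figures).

251.6 W

X_L = ωL = 654.3 Ω
Parallel: admittances add. Y = 1/R + 1/(jωL)
Y = (0.006289 − j0.001528) S
|Y| = 0.006472 S → |Z| = 1/|Y| = 154.5 Ω, ∠Z = −∠Y = 13.66°
I = V/|Z| = 1.294 A
P = VI cos φ = 200 × 1.294 × cos(13.66°) = 251.6 W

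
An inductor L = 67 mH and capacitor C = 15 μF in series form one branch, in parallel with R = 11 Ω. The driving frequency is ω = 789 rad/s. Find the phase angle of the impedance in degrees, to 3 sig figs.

X_L = ωL = 52.9 Ω
X_C = 1/(ωC) = 84.5 Ω
Branch 1: Z₁ = R = 11.0 Ω
Branch 2 (series LC): Z₂ = j(X_L − X_C) = −j31.6 Ω
Parallel: Z = Z₁Z₂/(Z₁+Z₂), |Z| = 10.4 Ω, ∠Z = -19.2°

-19.2°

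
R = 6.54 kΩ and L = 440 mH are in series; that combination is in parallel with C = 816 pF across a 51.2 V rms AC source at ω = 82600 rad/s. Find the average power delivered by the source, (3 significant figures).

12.6 mW

X_L = ωL = 36300 Ω
X_C = 1/(ωC) = 14800 Ω
Branch 1 (R+jX_L): Z₁ = 6540 + j36300 Ω, |Z₁| = 36900 Ω
Branch 2 (−jX_C): Z₂ = −j14800 Ω
Parallel: Z = Z₁Z₂/(Z₁+Z₂), |Z| = 24400 Ω, ∠Z = -83.3°
I = V/|Z| = 2.10 mA
P = VI cos φ = 51.2 × 0.00210 × cos(-83.3°) = 12.6 mW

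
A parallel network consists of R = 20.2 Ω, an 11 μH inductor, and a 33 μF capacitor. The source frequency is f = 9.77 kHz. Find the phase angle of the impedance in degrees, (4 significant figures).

-84.81°

ω = 2πf = 61390 rad/s
X_L = ωL = 0.6753 Ω
X_C = 1/(ωC) = 0.4936 Ω
Parallel: admittances add. Y = 1/R + 1/(jωL) + jωC
Y = (0.04950 + j0.5448) S
|Y| = 0.5471 S → |Z| = 1/|Y| = 1.828 Ω, ∠Z = −∠Y = -84.81°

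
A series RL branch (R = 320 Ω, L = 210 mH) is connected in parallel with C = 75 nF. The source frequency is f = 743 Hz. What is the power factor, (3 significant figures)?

0.466

ω = 2πf = 4668 rad/s
X_L = ωL = 980 Ω
X_C = 1/(ωC) = 2860 Ω
Branch 1 (R+jX_L): Z₁ = 320 + j980 Ω, |Z₁| = 1030 Ω
Branch 2 (−jX_C): Z₂ = −j2860 Ω
Parallel: Z = Z₁Z₂/(Z₁+Z₂), |Z| = 1550 Ω, ∠Z = 62.2°
cos φ = cos(62.2°) = 0.466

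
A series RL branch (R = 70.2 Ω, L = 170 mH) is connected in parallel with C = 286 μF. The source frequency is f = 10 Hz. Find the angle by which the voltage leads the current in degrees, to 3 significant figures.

-48.7°

ω = 2πf = 62.83 rad/s
X_L = ωL = 10.7 Ω
X_C = 1/(ωC) = 55.6 Ω
Branch 1 (R+jX_L): Z₁ = 70.2 + j10.7 Ω, |Z₁| = 71.0 Ω
Branch 2 (−jX_C): Z₂ = −j55.6 Ω
Parallel: Z = Z₁Z₂/(Z₁+Z₂), |Z| = 47.4 Ω, ∠Z = -48.7°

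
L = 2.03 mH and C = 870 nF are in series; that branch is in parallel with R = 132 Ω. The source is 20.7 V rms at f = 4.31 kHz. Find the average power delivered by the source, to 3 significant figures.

ω = 2πf = 27080 rad/s
X_L = ωL = 55.0 Ω
X_C = 1/(ωC) = 42.4 Ω
Branch 1: Z₁ = R = 132 Ω
Branch 2 (series LC): Z₂ = j(X_L − X_C) = j12.5 Ω
Parallel: Z = Z₁Z₂/(Z₁+Z₂), |Z| = 12.5 Ω, ∠Z = 84.6°
I = V/|Z| = 1.66 A
P = VI cos φ = 20.7 × 1.66 × cos(84.6°) = 3.25 W

3.25 W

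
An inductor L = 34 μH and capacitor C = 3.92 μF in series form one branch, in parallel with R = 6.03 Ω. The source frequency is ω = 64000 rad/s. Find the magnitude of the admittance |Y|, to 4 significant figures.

X_L = ωL = 2.176 Ω
X_C = 1/(ωC) = 3.986 Ω
Branch 1: Z₁ = R = 6.030 Ω
Branch 2 (series LC): Z₂ = j(X_L − X_C) = −j1.810 Ω
Parallel: Z = Z₁Z₂/(Z₁+Z₂), |Z| = 1.734 Ω, ∠Z = -73.29°
|Y| = 1/|Z| = 576.8 mS

576.8 mS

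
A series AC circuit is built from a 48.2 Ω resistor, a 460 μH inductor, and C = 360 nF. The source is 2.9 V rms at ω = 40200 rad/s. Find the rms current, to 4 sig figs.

41.50 mA

X_L = ωL = 18.49 Ω
X_C = 1/(ωC) = 69.10 Ω
Net reactance X = X_L − X_C = -50.61 Ω
Z = 48.20 − j50.61 Ω
|Z| = √(48.20² + 50.61²) = 69.89 Ω
I = V/|Z| = 2.9/69.89 = 41.50 mA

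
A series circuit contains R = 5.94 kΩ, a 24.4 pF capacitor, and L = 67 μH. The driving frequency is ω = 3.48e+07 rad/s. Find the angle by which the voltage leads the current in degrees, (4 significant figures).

10.99°

X_L = ωL = 2332 Ω
X_C = 1/(ωC) = 1178 Ω
Net reactance X = X_L − X_C = 1154 Ω
Z = 5940 + j1154 Ω
|Z| = √(5940² + 1154²) = 6051 Ω
∠Z = arctan(1154/5940) = 10.99°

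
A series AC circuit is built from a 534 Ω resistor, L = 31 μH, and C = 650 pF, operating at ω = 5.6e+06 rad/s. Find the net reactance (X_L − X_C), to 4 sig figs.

X_L = ωL = 173.6 Ω
X_C = 1/(ωC) = 274.7 Ω
X = 173.6 − 274.7 = -101.1 Ω

-101.1 Ω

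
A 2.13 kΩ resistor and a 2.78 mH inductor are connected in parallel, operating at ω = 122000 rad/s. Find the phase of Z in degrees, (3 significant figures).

X_L = ωL = 339 Ω
Parallel: admittances add. Y = 1/R + 1/(jωL)
Y = (0.000469 − j0.00295) S
|Y| = 0.00299 S → |Z| = 1/|Y| = 335 Ω, ∠Z = −∠Y = 81.0°

81.0°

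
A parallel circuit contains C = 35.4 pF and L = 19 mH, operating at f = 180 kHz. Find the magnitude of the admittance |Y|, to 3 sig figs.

6.50 μS

ω = 2πf = 1.131e+06 rad/s
X_L = ωL = 21500 Ω
X_C = 1/(ωC) = 25000 Ω
Parallel: admittances add. Y = 1/(jωL) + jωC
Y = (0 − j6.5e-06) S
|Y| = 6.5e-06 S → |Z| = 1/|Y| = 154000 Ω, ∠Z = −∠Y = 90.0°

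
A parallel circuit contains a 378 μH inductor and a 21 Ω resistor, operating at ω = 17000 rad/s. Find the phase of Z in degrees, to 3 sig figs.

X_L = ωL = 6.43 Ω
Parallel: admittances add. Y = 1/R + 1/(jωL)
Y = (0.0476 − j0.156) S
|Y| = 0.163 S → |Z| = 1/|Y| = 6.14 Ω, ∠Z = −∠Y = 73.0°

73.0°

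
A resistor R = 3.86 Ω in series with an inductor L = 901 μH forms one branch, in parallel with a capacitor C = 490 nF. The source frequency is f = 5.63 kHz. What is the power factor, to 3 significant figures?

ω = 2πf = 35370 rad/s
X_L = ωL = 31.9 Ω
X_C = 1/(ωC) = 57.7 Ω
Branch 1 (R+jX_L): Z₁ = 3.86 + j31.9 Ω, |Z₁| = 32.1 Ω
Branch 2 (−jX_C): Z₂ = −j57.7 Ω
Parallel: Z = Z₁Z₂/(Z₁+Z₂), |Z| = 70.9 Ω, ∠Z = 74.6°
cos φ = cos(74.6°) = 0.266

0.266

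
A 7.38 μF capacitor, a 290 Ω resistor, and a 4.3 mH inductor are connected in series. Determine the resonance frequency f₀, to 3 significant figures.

893 Hz

ω₀ = 1/√(LC) = 1/√(0.0043 × 7.38e-06) = 5614 rad/s
f₀ = ω₀/(2π) = 893 Hz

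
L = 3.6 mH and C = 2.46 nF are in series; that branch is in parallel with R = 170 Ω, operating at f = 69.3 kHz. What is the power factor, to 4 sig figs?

0.9659

ω = 2πf = 435400 rad/s
X_L = ωL = 1568 Ω
X_C = 1/(ωC) = 933.6 Ω
Branch 1: Z₁ = R = 170.0 Ω
Branch 2 (series LC): Z₂ = j(X_L − X_C) = j633.9 Ω
Parallel: Z = Z₁Z₂/(Z₁+Z₂), |Z| = 164.2 Ω, ∠Z = 15.01°
cos φ = cos(15.01°) = 0.9659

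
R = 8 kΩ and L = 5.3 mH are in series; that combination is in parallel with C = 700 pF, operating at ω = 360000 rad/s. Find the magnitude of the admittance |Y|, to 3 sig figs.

253 μS

X_L = ωL = 1910 Ω
X_C = 1/(ωC) = 3970 Ω
Branch 1 (R+jX_L): Z₁ = 8000 + j1910 Ω, |Z₁| = 8220 Ω
Branch 2 (−jX_C): Z₂ = −j3970 Ω
Parallel: Z = Z₁Z₂/(Z₁+Z₂), |Z| = 3950 Ω, ∠Z = -62.1°
|Y| = 1/|Z| = 253 μS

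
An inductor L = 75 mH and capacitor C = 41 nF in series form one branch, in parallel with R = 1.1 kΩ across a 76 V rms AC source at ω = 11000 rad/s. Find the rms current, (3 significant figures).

X_L = ωL = 825 Ω
X_C = 1/(ωC) = 2220 Ω
Branch 1: Z₁ = R = 1100 Ω
Branch 2 (series LC): Z₂ = j(X_L − X_C) = −j1390 Ω
Parallel: Z = Z₁Z₂/(Z₁+Z₂), |Z| = 863 Ω, ∠Z = -38.3°
I = V/|Z| = 76/863 = 88.1 mA

88.1 mA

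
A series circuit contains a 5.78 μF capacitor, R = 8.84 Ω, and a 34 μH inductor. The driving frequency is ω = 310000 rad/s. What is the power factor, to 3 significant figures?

X_L = ωL = 10.5 Ω
X_C = 1/(ωC) = 0.558 Ω
Net reactance X = X_L − X_C = 9.98 Ω
Z = 8.84 + j9.98 Ω
|Z| = √(8.84² + 9.98²) = 13.3 Ω
∠Z = arctan(9.98/8.84) = 48.5°
cos φ = cos(48.5°) = 0.663

0.663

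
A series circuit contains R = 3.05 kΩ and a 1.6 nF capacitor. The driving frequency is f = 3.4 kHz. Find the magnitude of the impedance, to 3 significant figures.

ω = 2πf = 21360 rad/s
X_C = 1/(ωC) = 29300 Ω
Z = 3050 − j29300 Ω
|Z| = √(3050² + 29300²) = 29400 Ω

29400 Ω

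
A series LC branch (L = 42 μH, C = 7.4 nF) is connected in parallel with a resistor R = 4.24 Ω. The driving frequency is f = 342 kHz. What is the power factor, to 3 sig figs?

0.988

ω = 2πf = 2.149e+06 rad/s
X_L = ωL = 90.3 Ω
X_C = 1/(ωC) = 62.9 Ω
Branch 1: Z₁ = R = 4.24 Ω
Branch 2 (series LC): Z₂ = j(X_L − X_C) = j27.4 Ω
Parallel: Z = Z₁Z₂/(Z₁+Z₂), |Z| = 4.19 Ω, ∠Z = 8.81°
cos φ = cos(8.81°) = 0.988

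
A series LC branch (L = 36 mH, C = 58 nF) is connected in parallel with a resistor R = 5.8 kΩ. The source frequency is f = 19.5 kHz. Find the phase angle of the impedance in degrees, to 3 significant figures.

53.6°

ω = 2πf = 122500 rad/s
X_L = ωL = 4410 Ω
X_C = 1/(ωC) = 141 Ω
Branch 1: Z₁ = R = 5800 Ω
Branch 2 (series LC): Z₂ = j(X_L − X_C) = j4270 Ω
Parallel: Z = Z₁Z₂/(Z₁+Z₂), |Z| = 3440 Ω, ∠Z = 53.6°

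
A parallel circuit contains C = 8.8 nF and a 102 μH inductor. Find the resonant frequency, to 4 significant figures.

168.0 kHz

ω₀ = 1/√(LC) = 1/√(0.000102 × 8.8e-09) = 1.056e+06 rad/s
f₀ = ω₀/(2π) = 168.0 kHz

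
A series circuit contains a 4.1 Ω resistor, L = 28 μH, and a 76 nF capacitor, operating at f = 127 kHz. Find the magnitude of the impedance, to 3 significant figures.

ω = 2πf = 798000 rad/s
X_L = ωL = 22.3 Ω
X_C = 1/(ωC) = 16.5 Ω
Net reactance X = X_L − X_C = 5.85 Ω
Z = 4.10 + j5.85 Ω
|Z| = √(4.10² + 5.85²) = 7.15 Ω

7.15 Ω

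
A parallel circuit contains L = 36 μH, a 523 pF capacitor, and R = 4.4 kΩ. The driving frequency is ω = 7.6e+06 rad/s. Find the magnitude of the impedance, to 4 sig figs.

2549 Ω

X_L = ωL = 273.6 Ω
X_C = 1/(ωC) = 251.6 Ω
Parallel: admittances add. Y = 1/R + 1/(jωL) + jωC
Y = (0.0002273 + j0.0003198) S
|Y| = 0.0003924 S → |Z| = 1/|Y| = 2549 Ω, ∠Z = −∠Y = -54.60°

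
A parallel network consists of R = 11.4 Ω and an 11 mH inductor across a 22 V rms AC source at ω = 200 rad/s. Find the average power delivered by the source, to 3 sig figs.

42.5 W

X_L = ωL = 2.20 Ω
Parallel: admittances add. Y = 1/R + 1/(jωL)
Y = (0.0877 − j0.455) S
|Y| = 0.463 S → |Z| = 1/|Y| = 2.16 Ω, ∠Z = −∠Y = 79.1°
I = V/|Z| = 10.2 A
P = VI cos φ = 22 × 10.2 × cos(79.1°) = 42.5 W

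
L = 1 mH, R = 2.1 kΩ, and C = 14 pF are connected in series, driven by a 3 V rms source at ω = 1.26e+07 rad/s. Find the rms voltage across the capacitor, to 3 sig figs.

X_L = ωL = 12600 Ω
X_C = 1/(ωC) = 5670 Ω
Net reactance X = X_L − X_C = 6930 Ω
Z = 2100 + j6930 Ω
|Z| = √(2100² + 6930²) = 7240 Ω
I = V/|Z| = 414 μA
V_C = I·|Z_C| = 0.000414 × 5670 = 2.35 V

2.35 V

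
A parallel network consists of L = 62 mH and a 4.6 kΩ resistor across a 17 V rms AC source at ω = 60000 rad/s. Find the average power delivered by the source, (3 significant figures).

62.8 mW

X_L = ωL = 3720 Ω
Parallel: admittances add. Y = 1/R + 1/(jωL)
Y = (0.000217 − j0.000269) S
|Y| = 0.000346 S → |Z| = 1/|Y| = 2890 Ω, ∠Z = −∠Y = 51.0°
I = V/|Z| = 5.88 mA
P = VI cos φ = 17 × 0.00588 × cos(51.0°) = 62.8 mW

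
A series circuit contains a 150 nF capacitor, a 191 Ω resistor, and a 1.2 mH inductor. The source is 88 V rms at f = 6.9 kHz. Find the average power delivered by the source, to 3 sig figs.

ω = 2πf = 43350 rad/s
X_L = ωL = 52.0 Ω
X_C = 1/(ωC) = 154 Ω
Net reactance X = X_L − X_C = -102 Ω
Z = 191 − j102 Ω
|Z| = √(191² + 102²) = 216 Ω
∠Z = arctan(-102/191) = -28.0°
I = V/|Z| = 407 mA
P = VI cos φ = 88 × 0.407 × cos(-28.0°) = 31.6 W

31.6 W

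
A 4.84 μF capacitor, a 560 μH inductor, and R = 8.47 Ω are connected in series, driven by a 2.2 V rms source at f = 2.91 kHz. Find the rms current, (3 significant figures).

258 mA

ω = 2πf = 18280 rad/s
X_L = ωL = 10.2 Ω
X_C = 1/(ωC) = 11.3 Ω
Net reactance X = X_L − X_C = -1.06 Ω
Z = 8.47 − j1.06 Ω
|Z| = √(8.47² + 1.06²) = 8.54 Ω
I = V/|Z| = 2.2/8.54 = 258 mA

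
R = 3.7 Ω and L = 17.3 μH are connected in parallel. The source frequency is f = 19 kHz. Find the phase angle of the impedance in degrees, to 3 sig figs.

ω = 2πf = 119400 rad/s
X_L = ωL = 2.07 Ω
Parallel: admittances add. Y = 1/R + 1/(jωL)
Y = (0.270 − j0.484) S
|Y| = 0.555 S → |Z| = 1/|Y| = 1.80 Ω, ∠Z = −∠Y = 60.8°

60.8°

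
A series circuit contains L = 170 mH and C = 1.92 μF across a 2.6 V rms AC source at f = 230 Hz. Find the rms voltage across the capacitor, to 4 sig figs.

ω = 2πf = 1445 rad/s
X_L = ωL = 245.7 Ω
X_C = 1/(ωC) = 360.4 Ω
Net reactance X = X_L − X_C = -114.7 Ω
Z = − j114.7 Ω
|Z| = √(0² + 114.7²) = 114.7 Ω
I = V/|Z| = 22.66 mA
V_C = I·|Z_C| = 0.02266 × 360.4 = 8.167 V

8.167 V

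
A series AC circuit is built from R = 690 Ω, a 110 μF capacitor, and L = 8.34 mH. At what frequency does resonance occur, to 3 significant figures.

ω₀ = 1/√(LC) = 1/√(0.00834 × 0.00011) = 1044 rad/s
f₀ = ω₀/(2π) = 166 Hz

166 Hz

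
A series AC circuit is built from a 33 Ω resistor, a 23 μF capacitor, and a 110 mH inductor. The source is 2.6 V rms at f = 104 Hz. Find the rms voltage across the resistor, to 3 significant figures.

ω = 2πf = 653.5 rad/s
X_L = ωL = 71.9 Ω
X_C = 1/(ωC) = 66.5 Ω
Net reactance X = X_L − X_C = 5.34 Ω
Z = 33.0 + j5.34 Ω
|Z| = √(33.0² + 5.34²) = 33.4 Ω
I = V/|Z| = 77.8 mA
V_R = I·|Z_R| = 0.0778 × 33.0 = 2.57 V

2.57 V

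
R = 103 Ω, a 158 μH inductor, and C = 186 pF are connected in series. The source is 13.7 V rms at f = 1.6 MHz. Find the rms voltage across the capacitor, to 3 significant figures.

ω = 2πf = 1.005e+07 rad/s
X_L = ωL = 1590 Ω
X_C = 1/(ωC) = 535 Ω
Net reactance X = X_L − X_C = 1050 Ω
Z = 103 + j1050 Ω
|Z| = √(103² + 1050²) = 1060 Ω
I = V/|Z| = 12.9 mA
V_C = I·|Z_C| = 0.0129 × 535 = 6.92 V

6.92 V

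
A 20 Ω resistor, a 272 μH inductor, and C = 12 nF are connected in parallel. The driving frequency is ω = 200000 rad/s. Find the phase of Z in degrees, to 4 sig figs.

X_L = ωL = 54.40 Ω
X_C = 1/(ωC) = 416.7 Ω
Parallel: admittances add. Y = 1/R + 1/(jωL) + jωC
Y = (0.05000 − j0.01598) S
|Y| = 0.05249 S → |Z| = 1/|Y| = 19.05 Ω, ∠Z = −∠Y = 17.73°

17.73°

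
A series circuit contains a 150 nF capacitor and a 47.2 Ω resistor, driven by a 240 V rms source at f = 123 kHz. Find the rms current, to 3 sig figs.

ω = 2πf = 772800 rad/s
X_C = 1/(ωC) = 8.63 Ω
Z = 47.2 − j8.63 Ω
|Z| = √(47.2² + 8.63²) = 48.0 Ω
I = V/|Z| = 240/48.0 = 5.00 A

5.00 A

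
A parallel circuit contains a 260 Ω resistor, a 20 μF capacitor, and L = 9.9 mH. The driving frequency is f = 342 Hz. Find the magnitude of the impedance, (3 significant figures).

180 Ω

ω = 2πf = 2149 rad/s
X_L = ωL = 21.3 Ω
X_C = 1/(ωC) = 23.3 Ω
Parallel: admittances add. Y = 1/R + 1/(jωL) + jωC
Y = (0.00385 − j0.00403) S
|Y| = 0.00557 S → |Z| = 1/|Y| = 180 Ω, ∠Z = −∠Y = 46.3°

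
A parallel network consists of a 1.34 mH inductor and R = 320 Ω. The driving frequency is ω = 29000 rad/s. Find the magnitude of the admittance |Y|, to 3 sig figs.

25.9 mS

X_L = ωL = 38.9 Ω
Parallel: admittances add. Y = 1/R + 1/(jωL)
Y = (0.00313 − j0.0257) S
|Y| = 0.0259 S → |Z| = 1/|Y| = 38.6 Ω, ∠Z = −∠Y = 83.1°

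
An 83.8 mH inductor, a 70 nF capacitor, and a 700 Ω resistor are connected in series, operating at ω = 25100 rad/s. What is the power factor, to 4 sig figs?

X_L = ωL = 2103 Ω
X_C = 1/(ωC) = 569.2 Ω
Net reactance X = X_L − X_C = 1534 Ω
Z = 700.0 + j1534 Ω
|Z| = √(700.0² + 1534²) = 1686 Ω
∠Z = arctan(1534/700.0) = 65.47°
cos φ = cos(65.47°) = 0.4151

0.4151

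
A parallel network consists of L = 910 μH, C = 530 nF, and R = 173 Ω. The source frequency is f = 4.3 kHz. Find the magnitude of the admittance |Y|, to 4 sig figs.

ω = 2πf = 27020 rad/s
X_L = ωL = 24.59 Ω
X_C = 1/(ωC) = 69.84 Ω
Parallel: admittances add. Y = 1/R + 1/(jωL) + jωC
Y = (0.005780 − j0.02635) S
|Y| = 0.02698 S → |Z| = 1/|Y| = 37.06 Ω, ∠Z = −∠Y = 77.63°

26.98 mS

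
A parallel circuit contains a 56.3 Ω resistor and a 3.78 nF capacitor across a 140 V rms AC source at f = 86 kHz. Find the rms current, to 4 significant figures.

ω = 2πf = 540400 rad/s
X_C = 1/(ωC) = 489.6 Ω
Parallel: admittances add. Y = 1/R + jωC
Y = (0.01776 + j0.002043) S
|Y| = 0.01788 S → |Z| = 1/|Y| = 55.93 Ω, ∠Z = −∠Y = -6.560°
I = V/|Z| = 140/55.93 = 2.503 A

2.503 A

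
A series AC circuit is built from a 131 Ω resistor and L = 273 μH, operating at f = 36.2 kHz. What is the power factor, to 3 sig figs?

ω = 2πf = 227500 rad/s
X_L = ωL = 62.1 Ω
Z = 131 + j62.1 Ω
|Z| = √(131² + 62.1²) = 145 Ω
∠Z = arctan(62.1/131) = 25.4°
cos φ = cos(25.4°) = 0.904

0.904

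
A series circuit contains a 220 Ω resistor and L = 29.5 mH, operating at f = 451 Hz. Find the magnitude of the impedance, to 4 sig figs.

235.3 Ω

ω = 2πf = 2834 rad/s
X_L = ωL = 83.59 Ω
Z = 220.0 + j83.59 Ω
|Z| = √(220.0² + 83.59²) = 235.3 Ω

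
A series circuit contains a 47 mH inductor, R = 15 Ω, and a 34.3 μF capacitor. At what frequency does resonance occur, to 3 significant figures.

ω₀ = 1/√(LC) = 1/√(0.047 × 3.43e-05) = 787.6 rad/s
f₀ = ω₀/(2π) = 125 Hz

125 Hz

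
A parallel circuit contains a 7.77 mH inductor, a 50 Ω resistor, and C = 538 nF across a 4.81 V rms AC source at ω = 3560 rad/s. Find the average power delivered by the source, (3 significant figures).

X_L = ωL = 27.7 Ω
X_C = 1/(ωC) = 522 Ω
Parallel: admittances add. Y = 1/R + 1/(jωL) + jωC
Y = (0.0200 − j0.0342) S
|Y| = 0.0397 S → |Z| = 1/|Y| = 25.2 Ω, ∠Z = −∠Y = 59.7°
I = V/|Z| = 191 mA
P = VI cos φ = 4.81 × 0.191 × cos(59.7°) = 463 mW

463 mW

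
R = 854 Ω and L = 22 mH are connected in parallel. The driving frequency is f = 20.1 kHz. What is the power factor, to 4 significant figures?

ω = 2πf = 126300 rad/s
X_L = ωL = 2778 Ω
Parallel: admittances add. Y = 1/R + 1/(jωL)
Y = (0.001171 − j0.0003599) S
|Y| = 0.001225 S → |Z| = 1/|Y| = 816.3 Ω, ∠Z = −∠Y = 17.09°
cos φ = cos(17.09°) = 0.9559

0.9559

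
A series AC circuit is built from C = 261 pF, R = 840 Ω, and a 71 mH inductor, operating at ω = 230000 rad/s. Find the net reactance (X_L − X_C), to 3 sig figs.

X_L = ωL = 16300 Ω
X_C = 1/(ωC) = 16700 Ω
X = 16300 − 16700 = -328 Ω

-328 Ω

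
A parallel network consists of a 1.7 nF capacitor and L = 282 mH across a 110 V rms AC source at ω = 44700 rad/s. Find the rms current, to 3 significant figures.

368 μA

X_L = ωL = 12600 Ω
X_C = 1/(ωC) = 13200 Ω
Parallel: admittances add. Y = 1/(jωL) + jωC
Y = (0 − j3.34e-06) S
|Y| = 3.34e-06 S → |Z| = 1/|Y| = 299000 Ω, ∠Z = −∠Y = 90.0°
I = V/|Z| = 110/299000 = 368 μA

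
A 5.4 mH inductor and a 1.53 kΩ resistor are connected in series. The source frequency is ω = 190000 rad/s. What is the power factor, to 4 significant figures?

0.8305

X_L = ωL = 1026 Ω
Z = 1530 + j1026 Ω
|Z| = √(1530² + 1026²) = 1842 Ω
∠Z = arctan(1026/1530) = 33.85°
cos φ = cos(33.85°) = 0.8305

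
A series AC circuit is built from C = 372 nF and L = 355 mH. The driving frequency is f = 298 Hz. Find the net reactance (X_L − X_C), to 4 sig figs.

ω = 2πf = 1872 rad/s
X_L = ωL = 664.7 Ω
X_C = 1/(ωC) = 1436 Ω
X = 664.7 − 1436 = -771.0 Ω

-771.0 Ω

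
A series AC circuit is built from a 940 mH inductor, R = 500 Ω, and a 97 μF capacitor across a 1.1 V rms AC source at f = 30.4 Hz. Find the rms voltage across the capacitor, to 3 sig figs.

ω = 2πf = 191.0 rad/s
X_L = ωL = 180 Ω
X_C = 1/(ωC) = 54.0 Ω
Net reactance X = X_L − X_C = 126 Ω
Z = 500 + j126 Ω
|Z| = √(500² + 126²) = 516 Ω
I = V/|Z| = 2.13 mA
V_C = I·|Z_C| = 0.00213 × 54.0 = 0.115 V

0.115 V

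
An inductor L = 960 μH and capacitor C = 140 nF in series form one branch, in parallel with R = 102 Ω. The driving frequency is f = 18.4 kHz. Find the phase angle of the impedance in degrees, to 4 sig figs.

64.25°

ω = 2πf = 115600 rad/s
X_L = ωL = 111.0 Ω
X_C = 1/(ωC) = 61.78 Ω
Branch 1: Z₁ = R = 102.0 Ω
Branch 2 (series LC): Z₂ = j(X_L − X_C) = j49.20 Ω
Parallel: Z = Z₁Z₂/(Z₁+Z₂), |Z| = 44.32 Ω, ∠Z = 64.25°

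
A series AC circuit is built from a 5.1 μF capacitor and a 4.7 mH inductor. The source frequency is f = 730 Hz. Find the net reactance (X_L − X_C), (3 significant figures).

ω = 2πf = 4587 rad/s
X_L = ωL = 21.6 Ω
X_C = 1/(ωC) = 42.7 Ω
X = 21.6 − 42.7 = -21.2 Ω

-21.2 Ω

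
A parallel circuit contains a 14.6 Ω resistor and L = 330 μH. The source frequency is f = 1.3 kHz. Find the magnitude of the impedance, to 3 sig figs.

2.65 Ω

ω = 2πf = 8168 rad/s
X_L = ωL = 2.70 Ω
Parallel: admittances add. Y = 1/R + 1/(jωL)
Y = (0.0685 − j0.371) S
|Y| = 0.377 S → |Z| = 1/|Y| = 2.65 Ω, ∠Z = −∠Y = 79.5°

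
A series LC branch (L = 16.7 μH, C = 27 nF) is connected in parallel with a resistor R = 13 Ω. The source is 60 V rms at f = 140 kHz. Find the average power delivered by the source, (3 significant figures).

277 W

ω = 2πf = 879600 rad/s
X_L = ωL = 14.7 Ω
X_C = 1/(ωC) = 42.1 Ω
Branch 1: Z₁ = R = 13.0 Ω
Branch 2 (series LC): Z₂ = j(X_L − X_C) = −j27.4 Ω
Parallel: Z = Z₁Z₂/(Z₁+Z₂), |Z| = 11.7 Ω, ∠Z = -25.4°
I = V/|Z| = 5.11 A
P = VI cos φ = 60 × 5.11 × cos(-25.4°) = 277 W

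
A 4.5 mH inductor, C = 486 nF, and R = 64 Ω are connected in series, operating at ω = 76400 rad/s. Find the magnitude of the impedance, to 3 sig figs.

323 Ω

X_L = ωL = 344 Ω
X_C = 1/(ωC) = 26.9 Ω
Net reactance X = X_L − X_C = 317 Ω
Z = 64.0 + j317 Ω
|Z| = √(64.0² + 317²) = 323 Ω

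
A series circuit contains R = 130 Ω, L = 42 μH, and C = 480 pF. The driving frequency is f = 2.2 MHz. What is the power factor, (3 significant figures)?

ω = 2πf = 1.382e+07 rad/s
X_L = ωL = 581 Ω
X_C = 1/(ωC) = 151 Ω
Net reactance X = X_L − X_C = 430 Ω
Z = 130 + j430 Ω
|Z| = √(130² + 430²) = 449 Ω
∠Z = arctan(430/130) = 73.2°
cos φ = cos(73.2°) = 0.289

0.289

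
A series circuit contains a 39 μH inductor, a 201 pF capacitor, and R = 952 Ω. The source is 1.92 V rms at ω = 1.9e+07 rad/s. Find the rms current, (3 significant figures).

1.80 mA

X_L = ωL = 741 Ω
X_C = 1/(ωC) = 262 Ω
Net reactance X = X_L − X_C = 479 Ω
Z = 952 + j479 Ω
|Z| = √(952² + 479²) = 1070 Ω
I = V/|Z| = 1.92/1070 = 1.80 mA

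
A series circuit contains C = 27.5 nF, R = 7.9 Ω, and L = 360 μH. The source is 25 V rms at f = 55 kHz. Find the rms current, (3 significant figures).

1.21 A

ω = 2πf = 345600 rad/s
X_L = ωL = 124 Ω
X_C = 1/(ωC) = 105 Ω
Net reactance X = X_L − X_C = 19.2 Ω
Z = 7.90 + j19.2 Ω
|Z| = √(7.90² + 19.2²) = 20.7 Ω
I = V/|Z| = 25/20.7 = 1.21 A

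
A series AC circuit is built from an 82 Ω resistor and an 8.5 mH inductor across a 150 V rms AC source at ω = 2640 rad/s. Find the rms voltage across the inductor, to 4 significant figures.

39.59 V

X_L = ωL = 22.44 Ω
Z = 82.00 + j22.44 Ω
|Z| = √(82.00² + 22.44²) = 85.02 Ω
I = V/|Z| = 1.764 A
V_L = I·|Z_L| = 1.764 × 22.44 = 39.59 V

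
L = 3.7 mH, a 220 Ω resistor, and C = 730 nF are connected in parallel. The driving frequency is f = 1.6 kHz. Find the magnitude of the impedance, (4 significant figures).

ω = 2πf = 10050 rad/s
X_L = ωL = 37.20 Ω
X_C = 1/(ωC) = 136.3 Ω
Parallel: admittances add. Y = 1/R + 1/(jωL) + jωC
Y = (0.004545 − j0.01955) S
|Y| = 0.02007 S → |Z| = 1/|Y| = 49.83 Ω, ∠Z = −∠Y = 76.91°

49.83 Ω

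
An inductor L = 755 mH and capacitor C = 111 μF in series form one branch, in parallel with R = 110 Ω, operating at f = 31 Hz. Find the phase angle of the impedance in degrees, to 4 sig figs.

ω = 2πf = 194.8 rad/s
X_L = ωL = 147.1 Ω
X_C = 1/(ωC) = 46.25 Ω
Branch 1: Z₁ = R = 110.0 Ω
Branch 2 (series LC): Z₂ = j(X_L − X_C) = j100.8 Ω
Parallel: Z = Z₁Z₂/(Z₁+Z₂), |Z| = 74.32 Ω, ∠Z = 47.50°

47.50°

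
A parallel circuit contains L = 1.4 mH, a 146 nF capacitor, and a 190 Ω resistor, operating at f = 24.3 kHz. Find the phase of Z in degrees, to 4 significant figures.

-73.36°

ω = 2πf = 152700 rad/s
X_L = ωL = 213.8 Ω
X_C = 1/(ωC) = 44.86 Ω
Parallel: admittances add. Y = 1/R + 1/(jωL) + jωC
Y = (0.005263 + j0.01761) S
|Y| = 0.01838 S → |Z| = 1/|Y| = 54.40 Ω, ∠Z = −∠Y = -73.36°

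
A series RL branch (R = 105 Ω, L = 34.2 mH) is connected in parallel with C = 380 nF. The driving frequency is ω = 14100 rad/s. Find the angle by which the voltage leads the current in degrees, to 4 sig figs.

-82.73°

X_L = ωL = 482.2 Ω
X_C = 1/(ωC) = 186.6 Ω
Branch 1 (R+jX_L): Z₁ = 105.0 + j482.2 Ω, |Z₁| = 493.5 Ω
Branch 2 (−jX_C): Z₂ = −j186.6 Ω
Parallel: Z = Z₁Z₂/(Z₁+Z₂), |Z| = 293.6 Ω, ∠Z = -82.73°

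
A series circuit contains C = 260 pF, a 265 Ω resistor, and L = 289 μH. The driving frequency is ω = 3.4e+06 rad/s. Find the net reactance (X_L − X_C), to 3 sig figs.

X_L = ωL = 983 Ω
X_C = 1/(ωC) = 1130 Ω
X = 983 − 1130 = -149 Ω

-149 Ω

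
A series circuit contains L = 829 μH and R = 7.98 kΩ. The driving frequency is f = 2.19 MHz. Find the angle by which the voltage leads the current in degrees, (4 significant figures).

ω = 2πf = 1.376e+07 rad/s
X_L = ωL = 11410 Ω
Z = 7980 + j11410 Ω
|Z| = √(7980² + 11410²) = 13920 Ω
∠Z = arctan(11410/7980) = 55.02°

55.02°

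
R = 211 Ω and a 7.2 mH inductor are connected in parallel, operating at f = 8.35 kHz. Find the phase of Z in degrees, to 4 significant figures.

ω = 2πf = 52460 rad/s
X_L = ωL = 377.7 Ω
Parallel: admittances add. Y = 1/R + 1/(jωL)
Y = (0.004739 − j0.002647) S
|Y| = 0.005429 S → |Z| = 1/|Y| = 184.2 Ω, ∠Z = −∠Y = 29.19°

29.19°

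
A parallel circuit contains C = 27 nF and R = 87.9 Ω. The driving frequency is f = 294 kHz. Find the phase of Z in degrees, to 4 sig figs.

-77.15°

ω = 2πf = 1.847e+06 rad/s
X_C = 1/(ωC) = 20.05 Ω
Parallel: admittances add. Y = 1/R + jωC
Y = (0.01138 + j0.04988) S
|Y| = 0.05116 S → |Z| = 1/|Y| = 19.55 Ω, ∠Z = −∠Y = -77.15°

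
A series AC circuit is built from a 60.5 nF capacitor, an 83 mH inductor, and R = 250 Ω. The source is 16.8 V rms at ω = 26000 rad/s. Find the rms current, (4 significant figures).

X_L = ωL = 2158 Ω
X_C = 1/(ωC) = 635.7 Ω
Net reactance X = X_L − X_C = 1522 Ω
Z = 250.0 + j1522 Ω
|Z| = √(250.0² + 1522²) = 1543 Ω
I = V/|Z| = 16.8/1543 = 10.89 mA

10.89 mA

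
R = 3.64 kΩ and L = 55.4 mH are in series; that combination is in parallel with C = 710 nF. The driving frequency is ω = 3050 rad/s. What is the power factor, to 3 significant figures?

X_L = ωL = 169 Ω
X_C = 1/(ωC) = 462 Ω
Branch 1 (R+jX_L): Z₁ = 3640 + j169 Ω, |Z₁| = 3640 Ω
Branch 2 (−jX_C): Z₂ = −j462 Ω
Parallel: Z = Z₁Z₂/(Z₁+Z₂), |Z| = 461 Ω, ∠Z = -82.7°
cos φ = cos(-82.7°) = 0.126

0.126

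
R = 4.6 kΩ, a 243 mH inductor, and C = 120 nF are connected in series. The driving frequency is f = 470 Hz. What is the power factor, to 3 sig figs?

ω = 2πf = 2953 rad/s
X_L = ωL = 718 Ω
X_C = 1/(ωC) = 2820 Ω
Net reactance X = X_L − X_C = -2100 Ω
Z = 4600 − j2100 Ω
|Z| = √(4600² + 2100²) = 5060 Ω
∠Z = arctan(-2100/4600) = -24.6°
cos φ = cos(-24.6°) = 0.909

0.909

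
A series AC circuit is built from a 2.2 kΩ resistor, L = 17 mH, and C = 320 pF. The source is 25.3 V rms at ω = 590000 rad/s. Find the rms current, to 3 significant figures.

4.85 mA

X_L = ωL = 10000 Ω
X_C = 1/(ωC) = 5300 Ω
Net reactance X = X_L − X_C = 4730 Ω
Z = 2200 + j4730 Ω
|Z| = √(2200² + 4730²) = 5220 Ω
I = V/|Z| = 25.3/5220 = 4.85 mA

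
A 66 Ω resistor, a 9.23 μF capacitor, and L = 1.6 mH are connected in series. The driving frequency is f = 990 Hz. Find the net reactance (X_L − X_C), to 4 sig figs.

-7.465 Ω

ω = 2πf = 6220 rad/s
X_L = ωL = 9.953 Ω
X_C = 1/(ωC) = 17.42 Ω
X = 9.953 − 17.42 = -7.465 Ω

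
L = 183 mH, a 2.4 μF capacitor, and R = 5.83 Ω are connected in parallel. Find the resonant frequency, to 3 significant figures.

ω₀ = 1/√(LC) = 1/√(0.183 × 2.4e-06) = 1509 rad/s
f₀ = ω₀/(2π) = 240 Hz

240 Hz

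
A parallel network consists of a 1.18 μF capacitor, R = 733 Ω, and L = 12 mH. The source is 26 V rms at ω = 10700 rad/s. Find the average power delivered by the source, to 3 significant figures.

922 mW

X_L = ωL = 128 Ω
X_C = 1/(ωC) = 79.2 Ω
Parallel: admittances add. Y = 1/R + 1/(jωL) + jωC
Y = (0.00136 + j0.00484) S
|Y| = 0.00503 S → |Z| = 1/|Y| = 199 Ω, ∠Z = −∠Y = -74.3°
I = V/|Z| = 131 mA
P = VI cos φ = 26 × 0.131 × cos(-74.3°) = 922 mW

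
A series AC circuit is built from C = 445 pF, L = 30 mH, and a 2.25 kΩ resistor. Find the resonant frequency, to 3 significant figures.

ω₀ = 1/√(LC) = 1/√(0.03 × 4.45e-10) = 273700 rad/s
f₀ = ω₀/(2π) = 43.6 kHz

43.6 kHz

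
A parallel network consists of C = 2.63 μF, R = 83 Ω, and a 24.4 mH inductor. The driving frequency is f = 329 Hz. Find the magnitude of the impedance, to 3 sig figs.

53.3 Ω

ω = 2πf = 2067 rad/s
X_L = ωL = 50.4 Ω
X_C = 1/(ωC) = 184 Ω
Parallel: admittances add. Y = 1/R + 1/(jωL) + jωC
Y = (0.0120 − j0.0144) S
|Y| = 0.0188 S → |Z| = 1/|Y| = 53.3 Ω, ∠Z = −∠Y = 50.1°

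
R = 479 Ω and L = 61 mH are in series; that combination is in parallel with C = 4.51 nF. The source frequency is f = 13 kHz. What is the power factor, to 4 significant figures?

ω = 2πf = 81680 rad/s
X_L = ωL = 4983 Ω
X_C = 1/(ωC) = 2715 Ω
Branch 1 (R+jX_L): Z₁ = 479.0 + j4983 Ω, |Z₁| = 5006 Ω
Branch 2 (−jX_C): Z₂ = −j2715 Ω
Parallel: Z = Z₁Z₂/(Z₁+Z₂), |Z| = 5862 Ω, ∠Z = -83.57°
cos φ = cos(-83.57°) = 0.1121

0.1121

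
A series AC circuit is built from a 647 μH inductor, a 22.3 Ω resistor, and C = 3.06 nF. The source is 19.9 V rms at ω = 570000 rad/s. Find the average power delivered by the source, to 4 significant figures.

208.6 mW

X_L = ωL = 368.8 Ω
X_C = 1/(ωC) = 573.3 Ω
Net reactance X = X_L − X_C = -204.5 Ω
Z = 22.30 − j204.5 Ω
|Z| = √(22.30² + 204.5²) = 205.8 Ω
∠Z = arctan(-204.5/22.30) = -83.78°
I = V/|Z| = 96.72 mA
P = VI cos φ = 19.9 × 0.09672 × cos(-83.78°) = 208.6 mW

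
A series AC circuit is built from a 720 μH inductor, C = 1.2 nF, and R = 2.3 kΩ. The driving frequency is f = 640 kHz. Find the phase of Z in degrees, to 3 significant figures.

ω = 2πf = 4.021e+06 rad/s
X_L = ωL = 2900 Ω
X_C = 1/(ωC) = 207 Ω
Net reactance X = X_L − X_C = 2690 Ω
Z = 2300 + j2690 Ω
|Z| = √(2300² + 2690²) = 3540 Ω
∠Z = arctan(2690/2300) = 49.4°

49.4°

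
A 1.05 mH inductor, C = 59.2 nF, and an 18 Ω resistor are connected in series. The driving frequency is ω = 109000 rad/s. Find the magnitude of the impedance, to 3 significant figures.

X_L = ωL = 114 Ω
X_C = 1/(ωC) = 155 Ω
Net reactance X = X_L − X_C = -40.5 Ω
Z = 18.0 − j40.5 Ω
|Z| = √(18.0² + 40.5²) = 44.3 Ω

44.3 Ω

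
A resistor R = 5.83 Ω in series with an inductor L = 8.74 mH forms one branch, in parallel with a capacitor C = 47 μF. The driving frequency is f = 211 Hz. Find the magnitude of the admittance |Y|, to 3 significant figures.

35.3 mS

ω = 2πf = 1326 rad/s
X_L = ωL = 11.6 Ω
X_C = 1/(ωC) = 16.0 Ω
Branch 1 (R+jX_L): Z₁ = 5.83 + j11.6 Ω, |Z₁| = 13.0 Ω
Branch 2 (−jX_C): Z₂ = −j16.0 Ω
Parallel: Z = Z₁Z₂/(Z₁+Z₂), |Z| = 28.4 Ω, ∠Z = 10.7°
|Y| = 1/|Z| = 35.3 mS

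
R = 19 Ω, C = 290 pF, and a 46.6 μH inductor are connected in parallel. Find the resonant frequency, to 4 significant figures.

ω₀ = 1/√(LC) = 1/√(4.66e-05 × 2.9e-10) = 8.602e+06 rad/s
f₀ = ω₀/(2π) = 1.369 MHz

1.369 MHz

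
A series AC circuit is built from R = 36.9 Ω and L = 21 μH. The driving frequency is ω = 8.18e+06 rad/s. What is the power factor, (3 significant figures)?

0.210

X_L = ωL = 172 Ω
Z = 36.9 + j172 Ω
|Z| = √(36.9² + 172²) = 176 Ω
∠Z = arctan(172/36.9) = 77.9°
cos φ = cos(77.9°) = 0.210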